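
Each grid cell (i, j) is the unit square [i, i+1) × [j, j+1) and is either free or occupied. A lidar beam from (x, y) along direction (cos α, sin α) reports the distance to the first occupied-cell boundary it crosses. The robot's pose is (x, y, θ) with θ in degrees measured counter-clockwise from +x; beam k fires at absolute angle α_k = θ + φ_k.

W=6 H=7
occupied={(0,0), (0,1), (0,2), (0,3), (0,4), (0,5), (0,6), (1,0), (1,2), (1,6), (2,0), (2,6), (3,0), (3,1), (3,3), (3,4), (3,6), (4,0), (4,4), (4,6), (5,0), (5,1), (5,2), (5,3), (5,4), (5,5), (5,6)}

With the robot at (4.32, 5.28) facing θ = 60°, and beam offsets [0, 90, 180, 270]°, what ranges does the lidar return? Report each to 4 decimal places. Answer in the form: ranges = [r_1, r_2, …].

beam 1: φ=0°, α=60°
  direction (0.5000, 0.8660); cell (4,5); t to first gridline: x 1.3600, y 0.8314 (then +2.0000 / +1.1547)
    (4,6) via y @ 0.8314  # hit
  → r_1 = 0.8314
beam 2: φ=90°, α=150°
  direction (-0.8660, 0.5000); cell (4,5); t to first gridline: x 0.3695, y 1.4400 (then +1.1547 / +2.0000)
    (3,5) via x @ 0.3695
    (3,6) via y @ 1.4400  # hit
  → r_2 = 1.4400
beam 3: φ=180°, α=240°
  direction (-0.5000, -0.8660); cell (4,5); t to first gridline: x 0.6400, y 0.3233 (then +2.0000 / +1.1547)
    (4,4) via y @ 0.3233  # hit
  → r_3 = 0.3233
beam 4: φ=270°, α=330°
  direction (0.8660, -0.5000); cell (4,5); t to first gridline: x 0.7852, y 0.5600 (then +1.1547 / +2.0000)
    (4,4) via y @ 0.5600  # hit
  → r_4 = 0.5600

ranges = [0.8314, 1.4400, 0.3233, 0.5600]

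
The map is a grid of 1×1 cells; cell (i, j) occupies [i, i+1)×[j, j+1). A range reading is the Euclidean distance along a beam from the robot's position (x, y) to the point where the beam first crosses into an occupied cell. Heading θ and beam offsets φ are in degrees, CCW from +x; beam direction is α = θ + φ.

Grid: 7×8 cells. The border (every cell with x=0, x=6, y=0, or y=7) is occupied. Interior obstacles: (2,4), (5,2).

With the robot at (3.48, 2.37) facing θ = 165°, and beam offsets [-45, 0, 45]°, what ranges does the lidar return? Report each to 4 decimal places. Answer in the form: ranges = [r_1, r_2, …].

beam 1: φ=-45°, α=120°
  cosα=-0.5000 sinα=0.8660 | (3,2) | tMaxX 0.9600 tMaxY 0.7275 | tΔX 2.0000 tΔY 1.1547
    t=0.7275 [y] (3,3)
    t=0.9600 [x] (2,3)
    t=1.8822 [y] (2,4) — stop
  → r_1 = 1.8822
beam 2: φ=0°, α=165°
  cosα=-0.9659 sinα=0.2588 | (3,2) | tMaxX 0.4969 tMaxY 2.4341 | tΔX 1.0353 tΔY 3.8637
    t=0.4969 [x] (2,2)
    t=1.5322 [x] (1,2)
    t=2.4341 [y] (1,3)
    t=2.5675 [x] (0,3) — stop
  → r_2 = 2.5675
beam 3: φ=45°, α=210°
  cosα=-0.8660 sinα=-0.5000 | (3,2) | tMaxX 0.5543 tMaxY 0.7400 | tΔX 1.1547 tΔY 2.0000
    t=0.5543 [x] (2,2)
    t=0.7400 [y] (2,1)
    t=1.7090 [x] (1,1)
    t=2.7400 [y] (1,0) — stop
  → r_3 = 2.7400

ranges = [1.8822, 2.5675, 2.7400]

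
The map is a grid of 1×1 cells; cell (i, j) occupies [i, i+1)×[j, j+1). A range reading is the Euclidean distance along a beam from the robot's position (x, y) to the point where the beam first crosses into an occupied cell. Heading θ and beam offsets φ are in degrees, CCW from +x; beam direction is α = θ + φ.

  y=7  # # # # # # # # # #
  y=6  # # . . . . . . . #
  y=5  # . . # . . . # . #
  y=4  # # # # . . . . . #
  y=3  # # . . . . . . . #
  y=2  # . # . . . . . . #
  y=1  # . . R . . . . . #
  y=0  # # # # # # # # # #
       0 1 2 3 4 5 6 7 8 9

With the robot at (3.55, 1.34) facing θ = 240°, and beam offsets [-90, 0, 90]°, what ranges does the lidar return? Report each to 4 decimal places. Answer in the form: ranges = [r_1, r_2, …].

beam 1: φ=-90°, α=150°
  cosα=-0.8660 sinα=0.5000 | (3,1) | tMaxX 0.6351 tMaxY 1.3200 | tΔX 1.1547 tΔY 2.0000
    t=0.6351 [x] (2,1)
    t=1.3200 [y] (2,2) — stop
  → r_1 = 1.3200
beam 2: φ=0°, α=240°
  cosα=-0.5000 sinα=-0.8660 | (3,1) | tMaxX 1.1000 tMaxY 0.3926 | tΔX 2.0000 tΔY 1.1547
    t=0.3926 [y] (3,0) — stop
  → r_2 = 0.3926
beam 3: φ=90°, α=330°
  cosα=0.8660 sinα=-0.5000 | (3,1) | tMaxX 0.5196 tMaxY 0.6800 | tΔX 1.1547 tΔY 2.0000
    t=0.5196 [x] (4,1)
    t=0.6800 [y] (4,0) — stop
  → r_3 = 0.6800

ranges = [1.3200, 0.3926, 0.6800]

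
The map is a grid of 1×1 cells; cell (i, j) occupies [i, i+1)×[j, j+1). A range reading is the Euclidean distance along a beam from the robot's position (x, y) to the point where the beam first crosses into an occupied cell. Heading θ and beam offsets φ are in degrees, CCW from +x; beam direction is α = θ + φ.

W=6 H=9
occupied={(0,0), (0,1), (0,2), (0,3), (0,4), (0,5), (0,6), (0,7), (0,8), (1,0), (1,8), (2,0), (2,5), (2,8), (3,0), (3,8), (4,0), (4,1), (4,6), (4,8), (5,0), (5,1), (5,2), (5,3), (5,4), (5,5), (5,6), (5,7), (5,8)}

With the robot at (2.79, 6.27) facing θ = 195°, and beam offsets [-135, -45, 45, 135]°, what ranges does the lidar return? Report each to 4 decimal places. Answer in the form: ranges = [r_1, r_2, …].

beam 1: φ=-135°, α=60°
  cosα=0.5000 sinα=0.8660 | (2,6) | tMaxX 0.4200 tMaxY 0.8429 | tΔX 2.0000 tΔY 1.1547
    t=0.4200 [x] (3,6)
    t=0.8429 [y] (3,7)
    t=1.9976 [y] (3,8) — stop
  → r_1 = 1.9976
beam 2: φ=-45°, α=150°
  cosα=-0.8660 sinα=0.5000 | (2,6) | tMaxX 0.9122 tMaxY 1.4600 | tΔX 1.1547 tΔY 2.0000
    t=0.9122 [x] (1,6)
    t=1.4600 [y] (1,7)
    t=2.0669 [x] (0,7) — stop
  → r_2 = 2.0669
beam 3: φ=45°, α=240°
  cosα=-0.5000 sinα=-0.8660 | (2,6) | tMaxX 1.5800 tMaxY 0.3118 | tΔX 2.0000 tΔY 1.1547
    t=0.3118 [y] (2,5) — stop
  → r_3 = 0.3118
beam 4: φ=135°, α=330°
  cosα=0.8660 sinα=-0.5000 | (2,6) | tMaxX 0.2425 tMaxY 0.5400 | tΔX 1.1547 tΔY 2.0000
    t=0.2425 [x] (3,6)
    t=0.5400 [y] (3,5)
    t=1.3972 [x] (4,5)
    t=2.5400 [y] (4,4)
    t=2.5519 [x] (5,4) — stop
  → r_4 = 2.5519

ranges = [1.9976, 2.0669, 0.3118, 2.5519]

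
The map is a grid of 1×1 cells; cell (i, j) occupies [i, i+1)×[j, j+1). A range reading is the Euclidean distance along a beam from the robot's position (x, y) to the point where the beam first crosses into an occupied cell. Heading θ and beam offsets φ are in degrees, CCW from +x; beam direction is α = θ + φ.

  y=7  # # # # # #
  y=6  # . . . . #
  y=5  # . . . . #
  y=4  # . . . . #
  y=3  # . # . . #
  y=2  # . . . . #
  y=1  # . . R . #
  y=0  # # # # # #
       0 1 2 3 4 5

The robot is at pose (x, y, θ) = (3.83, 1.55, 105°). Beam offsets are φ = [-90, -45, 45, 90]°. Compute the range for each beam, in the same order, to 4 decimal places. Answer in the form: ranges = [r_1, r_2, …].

ranges = [1.2113, 2.3400, 3.2678, 2.1250]

beam 1: φ=-90°, α=15°
  cosα=0.9659 sinα=0.2588 | (3,1) | tMaxX 0.1760 tMaxY 1.7387 | tΔX 1.0353 tΔY 3.8637
    t=0.1760 [x] (4,1)
    t=1.2113 [x] (5,1) — stop
  → r_1 = 1.2113
beam 2: φ=-45°, α=60°
  cosα=0.5000 sinα=0.8660 | (3,1) | tMaxX 0.3400 tMaxY 0.5196 | tΔX 2.0000 tΔY 1.1547
    t=0.3400 [x] (4,1)
    t=0.5196 [y] (4,2)
    t=1.6743 [y] (4,3)
    t=2.3400 [x] (5,3) — stop
  → r_2 = 2.3400
beam 3: φ=45°, α=150°
  cosα=-0.8660 sinα=0.5000 | (3,1) | tMaxX 0.9584 tMaxY 0.9000 | tΔX 1.1547 tΔY 2.0000
    t=0.9000 [y] (3,2)
    t=0.9584 [x] (2,2)
    t=2.1131 [x] (1,2)
    t=2.9000 [y] (1,3)
    t=3.2678 [x] (0,3) — stop
  → r_3 = 3.2678
beam 4: φ=90°, α=195°
  cosα=-0.9659 sinα=-0.2588 | (3,1) | tMaxX 0.8593 tMaxY 2.1250 | tΔX 1.0353 tΔY 3.8637
    t=0.8593 [x] (2,1)
    t=1.8946 [x] (1,1)
    t=2.1250 [y] (1,0) — stop
  → r_4 = 2.1250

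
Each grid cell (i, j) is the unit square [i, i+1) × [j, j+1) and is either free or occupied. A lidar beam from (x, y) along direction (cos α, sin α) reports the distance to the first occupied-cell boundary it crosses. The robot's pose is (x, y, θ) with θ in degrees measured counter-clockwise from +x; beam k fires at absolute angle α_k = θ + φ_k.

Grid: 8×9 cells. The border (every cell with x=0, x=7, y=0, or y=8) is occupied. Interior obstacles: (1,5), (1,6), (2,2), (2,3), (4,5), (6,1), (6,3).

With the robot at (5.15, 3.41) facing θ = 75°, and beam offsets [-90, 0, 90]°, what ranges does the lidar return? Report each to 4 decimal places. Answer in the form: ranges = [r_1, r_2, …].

beam 1: φ=-90°, α=345°
  dir = (cos 345°, sin 345°) = (0.9659, -0.2588); from cell (5,3)
  next x-line at t=0.8800, next y-line at t=1.5841; Δt_x=1.0353, Δt_y=3.8637
    x: enter (6,3) at t=0.8800 ← occupied
  → r_1 = 0.8800
beam 2: φ=0°, α=75°
  dir = (cos 75°, sin 75°) = (0.2588, 0.9659); from cell (5,3)
  next x-line at t=3.2841, next y-line at t=0.6108; Δt_x=3.8637, Δt_y=1.0353
    y: enter (5,4) at t=0.6108
    y: enter (5,5) at t=1.6461
    y: enter (5,6) at t=2.6814
    x: enter (6,6) at t=3.2841
    y: enter (6,7) at t=3.7166
    y: enter (6,8) at t=4.7519 ← occupied
  → r_2 = 4.7519
beam 3: φ=90°, α=165°
  dir = (cos 165°, sin 165°) = (-0.9659, 0.2588); from cell (5,3)
  next x-line at t=0.1553, next y-line at t=2.2796; Δt_x=1.0353, Δt_y=3.8637
    x: enter (4,3) at t=0.1553
    x: enter (3,3) at t=1.1906
    x: enter (2,3) at t=2.2258 ← occupied
  → r_3 = 2.2258

ranges = [0.8800, 4.7519, 2.2258]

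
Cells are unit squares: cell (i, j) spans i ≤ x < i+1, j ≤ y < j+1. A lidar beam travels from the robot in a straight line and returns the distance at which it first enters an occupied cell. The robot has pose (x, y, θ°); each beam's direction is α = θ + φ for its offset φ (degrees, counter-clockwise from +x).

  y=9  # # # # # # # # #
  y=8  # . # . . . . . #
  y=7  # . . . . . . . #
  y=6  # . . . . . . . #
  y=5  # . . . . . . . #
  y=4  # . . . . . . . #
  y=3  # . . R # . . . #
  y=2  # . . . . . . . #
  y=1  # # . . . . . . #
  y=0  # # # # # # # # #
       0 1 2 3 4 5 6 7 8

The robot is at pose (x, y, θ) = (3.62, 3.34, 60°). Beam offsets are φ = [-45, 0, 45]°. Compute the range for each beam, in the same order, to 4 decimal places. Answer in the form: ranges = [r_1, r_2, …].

beam 1: φ=-45°, α=15°
  dir = (cos 15°, sin 15°) = (0.9659, 0.2588); from cell (3,3)
  next x-line at t=0.3934, next y-line at t=2.5500; Δt_x=1.0353, Δt_y=3.8637
    x: enter (4,3) at t=0.3934 ← occupied
  → r_1 = 0.3934
beam 2: φ=0°, α=60°
  dir = (cos 60°, sin 60°) = (0.5000, 0.8660); from cell (3,3)
  next x-line at t=0.7600, next y-line at t=0.7621; Δt_x=2.0000, Δt_y=1.1547
    x: enter (4,3) at t=0.7600 ← occupied
  → r_2 = 0.7600
beam 3: φ=45°, α=105°
  dir = (cos 105°, sin 105°) = (-0.2588, 0.9659); from cell (3,3)
  next x-line at t=2.3955, next y-line at t=0.6833; Δt_x=3.8637, Δt_y=1.0353
    y: enter (3,4) at t=0.6833
    y: enter (3,5) at t=1.7186
    x: enter (2,5) at t=2.3955
    y: enter (2,6) at t=2.7538
    y: enter (2,7) at t=3.7891
    y: enter (2,8) at t=4.8244 ← occupied
  → r_3 = 4.8244

ranges = [0.3934, 0.7600, 4.8244]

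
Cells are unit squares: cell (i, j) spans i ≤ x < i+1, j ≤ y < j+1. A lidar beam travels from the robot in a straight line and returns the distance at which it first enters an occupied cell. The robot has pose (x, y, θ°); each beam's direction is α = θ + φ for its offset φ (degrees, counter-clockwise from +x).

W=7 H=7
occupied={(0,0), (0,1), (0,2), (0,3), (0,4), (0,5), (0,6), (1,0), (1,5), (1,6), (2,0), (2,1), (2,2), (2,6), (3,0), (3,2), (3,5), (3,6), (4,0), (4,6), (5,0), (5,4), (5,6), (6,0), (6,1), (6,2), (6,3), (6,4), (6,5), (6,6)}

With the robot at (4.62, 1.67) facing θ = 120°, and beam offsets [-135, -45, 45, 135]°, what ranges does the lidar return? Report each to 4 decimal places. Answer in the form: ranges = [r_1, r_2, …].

ranges = [1.4287, 2.4122, 1.2750, 0.6936]

beam 1: φ=-135°, α=345°
  d=(0.9659,-0.2588)  start (4,1)  tX=0.3934 tY=2.5887  stride 1/|dx|=1.0353 1/|dy|=3.8637
    cross x-line → (5,1), t=0.3934
    cross x-line → (6,1), t=1.4287 (wall)
  → r_1 = 1.4287
beam 2: φ=-45°, α=75°
  d=(0.2588,0.9659)  start (4,1)  tX=1.4682 tY=0.3416  stride 1/|dx|=3.8637 1/|dy|=1.0353
    cross y-line → (4,2), t=0.3416
    cross y-line → (4,3), t=1.3769
    cross x-line → (5,3), t=1.4682
    cross y-line → (5,4), t=2.4122 (wall)
  → r_2 = 2.4122
beam 3: φ=45°, α=165°
  d=(-0.9659,0.2588)  start (4,1)  tX=0.6419 tY=1.2750  stride 1/|dx|=1.0353 1/|dy|=3.8637
    cross x-line → (3,1), t=0.6419
    cross y-line → (3,2), t=1.2750 (wall)
  → r_3 = 1.2750
beam 4: φ=135°, α=255°
  d=(-0.2588,-0.9659)  start (4,1)  tX=2.3955 tY=0.6936  stride 1/|dx|=3.8637 1/|dy|=1.0353
    cross y-line → (4,0), t=0.6936 (wall)
  → r_4 = 0.6936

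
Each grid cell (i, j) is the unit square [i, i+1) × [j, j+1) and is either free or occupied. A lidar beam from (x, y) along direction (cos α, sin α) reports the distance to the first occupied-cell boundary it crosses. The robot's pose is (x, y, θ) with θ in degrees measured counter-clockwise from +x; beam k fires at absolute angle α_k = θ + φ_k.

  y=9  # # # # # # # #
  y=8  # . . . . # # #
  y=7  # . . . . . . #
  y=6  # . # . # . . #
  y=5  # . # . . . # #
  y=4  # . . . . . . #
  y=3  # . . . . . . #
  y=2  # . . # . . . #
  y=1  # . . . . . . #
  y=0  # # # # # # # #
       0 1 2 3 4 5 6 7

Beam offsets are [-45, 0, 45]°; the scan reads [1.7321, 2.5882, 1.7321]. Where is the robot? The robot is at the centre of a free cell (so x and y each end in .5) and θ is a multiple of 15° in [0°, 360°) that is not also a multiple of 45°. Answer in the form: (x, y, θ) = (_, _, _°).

The pose lattice has 41·16 = 656 candidates. Test each by forward raycasting.
  (3.5, 8.5, 75°): beam 1 = 1.0000 ≠ 1.7321 ✗
  (3.5, 4.5, 15°): beam 1 = 4.0415 ≠ 1.7321 ✗
  (4.5, 7.5, 15°): beam 1 = 2.8868 ≠ 1.7321 ✗
  (4.5, 2.5, 120°): beam 1 = 5.6940 ≠ 1.7321 ✗
  …
  (2.5, 7.5, 15°): r_1=1.7321, r_2=2.5882, r_3=1.7321 — all match ✓
No second candidate reproduces the full scan.

(x, y, θ) = (2.5, 7.5, 15°)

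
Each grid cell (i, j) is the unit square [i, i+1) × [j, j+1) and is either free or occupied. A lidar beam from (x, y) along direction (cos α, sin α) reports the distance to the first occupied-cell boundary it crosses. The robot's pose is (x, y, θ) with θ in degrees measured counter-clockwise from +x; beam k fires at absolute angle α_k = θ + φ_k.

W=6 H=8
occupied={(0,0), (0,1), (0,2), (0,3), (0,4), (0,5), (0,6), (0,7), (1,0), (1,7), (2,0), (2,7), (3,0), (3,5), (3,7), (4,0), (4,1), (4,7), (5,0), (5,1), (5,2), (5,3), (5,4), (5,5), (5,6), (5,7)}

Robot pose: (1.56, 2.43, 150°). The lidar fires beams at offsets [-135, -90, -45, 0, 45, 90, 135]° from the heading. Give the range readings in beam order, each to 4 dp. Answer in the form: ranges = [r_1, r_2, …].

ranges = [3.5614, 2.9676, 2.1637, 0.6466, 0.5798, 1.1200, 1.4804]

beam 1: φ=-135°, α=15°
  cosα=0.9659 sinα=0.2588 | (1,2) | tMaxX 0.4555 tMaxY 2.2023 | tΔX 1.0353 tΔY 3.8637
    t=0.4555 [x] (2,2)
    t=1.4908 [x] (3,2)
    t=2.2023 [y] (3,3)
    t=2.5261 [x] (4,3)
    t=3.5614 [x] (5,3) — stop
  → r_1 = 3.5614
beam 2: φ=-90°, α=60°
  cosα=0.5000 sinα=0.8660 | (1,2) | tMaxX 0.8800 tMaxY 0.6582 | tΔX 2.0000 tΔY 1.1547
    t=0.6582 [y] (1,3)
    t=0.8800 [x] (2,3)
    t=1.8129 [y] (2,4)
    t=2.8800 [x] (3,4)
    t=2.9676 [y] (3,5) — stop
  → r_2 = 2.9676
beam 3: φ=-45°, α=105°
  cosα=-0.2588 sinα=0.9659 | (1,2) | tMaxX 2.1637 tMaxY 0.5901 | tΔX 3.8637 tΔY 1.0353
    t=0.5901 [y] (1,3)
    t=1.6254 [y] (1,4)
    t=2.1637 [x] (0,4) — stop
  → r_3 = 2.1637
beam 4: φ=0°, α=150°
  cosα=-0.8660 sinα=0.5000 | (1,2) | tMaxX 0.6466 tMaxY 1.1400 | tΔX 1.1547 tΔY 2.0000
    t=0.6466 [x] (0,2) — stop
  → r_4 = 0.6466
beam 5: φ=45°, α=195°
  cosα=-0.9659 sinα=-0.2588 | (1,2) | tMaxX 0.5798 tMaxY 1.6614 | tΔX 1.0353 tΔY 3.8637
    t=0.5798 [x] (0,2) — stop
  → r_5 = 0.5798
beam 6: φ=90°, α=240°
  cosα=-0.5000 sinα=-0.8660 | (1,2) | tMaxX 1.1200 tMaxY 0.4965 | tΔX 2.0000 tΔY 1.1547
    t=0.4965 [y] (1,1)
    t=1.1200 [x] (0,1) — stop
  → r_6 = 1.1200
beam 7: φ=135°, α=285°
  cosα=0.2588 sinα=-0.9659 | (1,2) | tMaxX 1.7000 tMaxY 0.4452 | tΔX 3.8637 tΔY 1.0353
    t=0.4452 [y] (1,1)
    t=1.4804 [y] (1,0) — stop
  → r_7 = 1.4804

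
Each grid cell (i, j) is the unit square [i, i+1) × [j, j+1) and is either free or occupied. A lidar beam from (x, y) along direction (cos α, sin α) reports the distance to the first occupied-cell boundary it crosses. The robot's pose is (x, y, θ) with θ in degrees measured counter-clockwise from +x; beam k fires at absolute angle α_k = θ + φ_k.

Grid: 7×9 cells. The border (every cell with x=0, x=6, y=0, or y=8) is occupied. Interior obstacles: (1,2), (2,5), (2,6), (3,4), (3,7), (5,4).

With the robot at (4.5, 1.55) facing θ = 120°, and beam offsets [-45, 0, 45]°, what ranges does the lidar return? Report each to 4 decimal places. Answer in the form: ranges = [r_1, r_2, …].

beam 1: φ=-45°, α=75°
  dir = (cos 75°, sin 75°) = (0.2588, 0.9659); from cell (4,1)
  next x-line at t=1.9319, next y-line at t=0.4659; Δt_x=3.8637, Δt_y=1.0353
    y: enter (4,2) at t=0.4659
    y: enter (4,3) at t=1.5012
    x: enter (5,3) at t=1.9319
    y: enter (5,4) at t=2.5364 ← occupied
  → r_1 = 2.5364
beam 2: φ=0°, α=120°
  dir = (cos 120°, sin 120°) = (-0.5000, 0.8660); from cell (4,1)
  next x-line at t=1.0000, next y-line at t=0.5196; Δt_x=2.0000, Δt_y=1.1547
    y: enter (4,2) at t=0.5196
    x: enter (3,2) at t=1.0000
    y: enter (3,3) at t=1.6743
    y: enter (3,4) at t=2.8290 ← occupied
  → r_2 = 2.8290
beam 3: φ=45°, α=165°
  dir = (cos 165°, sin 165°) = (-0.9659, 0.2588); from cell (4,1)
  next x-line at t=0.5176, next y-line at t=1.7387; Δt_x=1.0353, Δt_y=3.8637
    x: enter (3,1) at t=0.5176
    x: enter (2,1) at t=1.5529
    y: enter (2,2) at t=1.7387
    x: enter (1,2) at t=2.5882 ← occupied
  → r_3 = 2.5882

ranges = [2.5364, 2.8290, 2.5882]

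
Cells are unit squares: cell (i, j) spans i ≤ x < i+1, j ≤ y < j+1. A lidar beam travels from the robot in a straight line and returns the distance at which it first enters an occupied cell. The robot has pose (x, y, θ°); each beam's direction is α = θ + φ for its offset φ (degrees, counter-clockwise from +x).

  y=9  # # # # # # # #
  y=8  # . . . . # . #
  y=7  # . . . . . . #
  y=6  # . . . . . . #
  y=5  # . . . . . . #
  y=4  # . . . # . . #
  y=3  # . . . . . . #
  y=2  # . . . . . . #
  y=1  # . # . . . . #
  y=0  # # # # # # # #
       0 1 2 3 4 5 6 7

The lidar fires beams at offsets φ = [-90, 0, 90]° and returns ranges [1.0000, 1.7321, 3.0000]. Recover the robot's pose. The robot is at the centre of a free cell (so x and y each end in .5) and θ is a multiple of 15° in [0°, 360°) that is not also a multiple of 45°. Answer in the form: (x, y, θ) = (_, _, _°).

Candidates: 45 free-cell centres × 16 headings = 720 poses. Raycast each; keep the one whose scan matches to 4 dp.
  (3.5, 3.5, 120°): beam 2 = 5.0000 ≠ 1.7321 ✗
  (5.5, 4.5, 210°): beam 1 = 5.1962 ≠ 1.0000 ✗
  (1.5, 2.5, 300°): beam 1 = 0.5774 ≠ 1.0000 ✗
  (2.5, 5.5, 210°): beam 1 = 3.0000 ≠ 1.0000 ✗
  …
  (5.5, 5.5, 330°): r_1=1.0000, r_2=1.7321, r_3=3.0000 — all match ✓
Unique over the lattice → pose = (5.5, 5.5, 330°).

(x, y, θ) = (5.5, 5.5, 330°)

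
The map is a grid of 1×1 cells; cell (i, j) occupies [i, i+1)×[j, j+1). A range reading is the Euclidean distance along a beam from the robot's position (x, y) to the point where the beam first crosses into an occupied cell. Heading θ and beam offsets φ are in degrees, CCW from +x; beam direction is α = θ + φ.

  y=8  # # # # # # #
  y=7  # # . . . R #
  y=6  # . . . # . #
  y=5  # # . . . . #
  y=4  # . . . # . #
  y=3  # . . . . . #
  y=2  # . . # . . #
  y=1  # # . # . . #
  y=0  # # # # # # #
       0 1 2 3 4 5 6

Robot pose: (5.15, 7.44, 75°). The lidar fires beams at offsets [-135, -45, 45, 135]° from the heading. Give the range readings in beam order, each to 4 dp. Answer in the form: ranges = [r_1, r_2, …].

ranges = [1.7000, 0.9815, 0.6466, 0.8800]

beam 1: φ=-135°, α=300°
  d=(0.5000,-0.8660)  start (5,7)  tX=1.7000 tY=0.5081  stride 1/|dx|=2.0000 1/|dy|=1.1547
    cross y-line → (5,6), t=0.5081
    cross y-line → (5,5), t=1.6628
    cross x-line → (6,5), t=1.7000 (wall)
  → r_1 = 1.7000
beam 2: φ=-45°, α=30°
  d=(0.8660,0.5000)  start (5,7)  tX=0.9815 tY=1.1200  stride 1/|dx|=1.1547 1/|dy|=2.0000
    cross x-line → (6,7), t=0.9815 (wall)
  → r_2 = 0.9815
beam 3: φ=45°, α=120°
  d=(-0.5000,0.8660)  start (5,7)  tX=0.3000 tY=0.6466  stride 1/|dx|=2.0000 1/|dy|=1.1547
    cross x-line → (4,7), t=0.3000
    cross y-line → (4,8), t=0.6466 (wall)
  → r_3 = 0.6466
beam 4: φ=135°, α=210°
  d=(-0.8660,-0.5000)  start (5,7)  tX=0.1732 tY=0.8800  stride 1/|dx|=1.1547 1/|dy|=2.0000
    cross x-line → (4,7), t=0.1732
    cross y-line → (4,6), t=0.8800 (wall)
  → r_4 = 0.8800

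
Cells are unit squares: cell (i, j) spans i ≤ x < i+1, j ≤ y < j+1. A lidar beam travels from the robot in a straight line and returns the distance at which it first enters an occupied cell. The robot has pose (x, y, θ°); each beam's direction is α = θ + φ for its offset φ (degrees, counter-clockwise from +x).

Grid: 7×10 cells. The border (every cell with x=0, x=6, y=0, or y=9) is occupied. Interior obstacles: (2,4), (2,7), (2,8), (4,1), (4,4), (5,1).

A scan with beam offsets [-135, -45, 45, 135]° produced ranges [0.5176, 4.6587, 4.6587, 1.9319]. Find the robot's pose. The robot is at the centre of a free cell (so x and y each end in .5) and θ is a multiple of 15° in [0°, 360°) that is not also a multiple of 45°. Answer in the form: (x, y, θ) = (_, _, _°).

Candidates: 34 free-cell centres × 16 headings = 544 poses. Raycast each; keep the one whose scan matches to 4 dp.
  (4.5, 6.5, 165°): beam 1 = 1.7321 ≠ 0.5176 ✗
  (1.5, 7.5, 15°): beam 1 = 1.0000 ≠ 0.5176 ✗
  (1.5, 8.5, 105°): beam 1 = 0.5774 ≠ 0.5176 ✗
  (5.5, 8.5, 255°): beam 1 = 0.5774 ≠ 0.5176 ✗
  …
  (1.5, 5.5, 330°): r_1=0.5176, r_2=4.6587, r_3=4.6587, r_4=1.9319 — all match ✓
Unique over the lattice → pose = (1.5, 5.5, 330°).

(x, y, θ) = (1.5, 5.5, 330°)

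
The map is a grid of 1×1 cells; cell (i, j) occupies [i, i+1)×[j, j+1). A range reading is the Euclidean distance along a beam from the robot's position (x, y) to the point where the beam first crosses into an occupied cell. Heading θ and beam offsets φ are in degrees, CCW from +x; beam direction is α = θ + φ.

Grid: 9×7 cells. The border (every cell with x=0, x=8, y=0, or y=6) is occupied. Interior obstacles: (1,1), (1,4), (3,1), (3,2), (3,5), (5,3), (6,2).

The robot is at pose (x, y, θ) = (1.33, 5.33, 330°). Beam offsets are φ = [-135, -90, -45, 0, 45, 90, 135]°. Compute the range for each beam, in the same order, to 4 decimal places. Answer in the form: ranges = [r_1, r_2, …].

beam 1: φ=-135°, α=195°
  dir = (cos 195°, sin 195°) = (-0.9659, -0.2588); from cell (1,5)
  next x-line at t=0.3416, next y-line at t=1.2750; Δt_x=1.0353, Δt_y=3.8637
    x: enter (0,5) at t=0.3416 ← occupied
  → r_1 = 0.3416
beam 2: φ=-90°, α=240°
  dir = (cos 240°, sin 240°) = (-0.5000, -0.8660); from cell (1,5)
  next x-line at t=0.6600, next y-line at t=0.3811; Δt_x=2.0000, Δt_y=1.1547
    y: enter (1,4) at t=0.3811 ← occupied
  → r_2 = 0.3811
beam 3: φ=-45°, α=285°
  dir = (cos 285°, sin 285°) = (0.2588, -0.9659); from cell (1,5)
  next x-line at t=2.5887, next y-line at t=0.3416; Δt_x=3.8637, Δt_y=1.0353
    y: enter (1,4) at t=0.3416 ← occupied
  → r_3 = 0.3416
beam 4: φ=0°, α=330°
  dir = (cos 330°, sin 330°) = (0.8660, -0.5000); from cell (1,5)
  next x-line at t=0.7736, next y-line at t=0.6600; Δt_x=1.1547, Δt_y=2.0000
    y: enter (1,4) at t=0.6600 ← occupied
  → r_4 = 0.6600
beam 5: φ=45°, α=15°
  dir = (cos 15°, sin 15°) = (0.9659, 0.2588); from cell (1,5)
  next x-line at t=0.6936, next y-line at t=2.5887; Δt_x=1.0353, Δt_y=3.8637
    x: enter (2,5) at t=0.6936
    x: enter (3,5) at t=1.7289 ← occupied
  → r_5 = 1.7289
beam 6: φ=90°, α=60°
  dir = (cos 60°, sin 60°) = (0.5000, 0.8660); from cell (1,5)
  next x-line at t=1.3400, next y-line at t=0.7736; Δt_x=2.0000, Δt_y=1.1547
    y: enter (1,6) at t=0.7736 ← occupied
  → r_6 = 0.7736
beam 7: φ=135°, α=105°
  dir = (cos 105°, sin 105°) = (-0.2588, 0.9659); from cell (1,5)
  next x-line at t=1.2750, next y-line at t=0.6936; Δt_x=3.8637, Δt_y=1.0353
    y: enter (1,6) at t=0.6936 ← occupied
  → r_7 = 0.6936

ranges = [0.3416, 0.3811, 0.3416, 0.6600, 1.7289, 0.7736, 0.6936]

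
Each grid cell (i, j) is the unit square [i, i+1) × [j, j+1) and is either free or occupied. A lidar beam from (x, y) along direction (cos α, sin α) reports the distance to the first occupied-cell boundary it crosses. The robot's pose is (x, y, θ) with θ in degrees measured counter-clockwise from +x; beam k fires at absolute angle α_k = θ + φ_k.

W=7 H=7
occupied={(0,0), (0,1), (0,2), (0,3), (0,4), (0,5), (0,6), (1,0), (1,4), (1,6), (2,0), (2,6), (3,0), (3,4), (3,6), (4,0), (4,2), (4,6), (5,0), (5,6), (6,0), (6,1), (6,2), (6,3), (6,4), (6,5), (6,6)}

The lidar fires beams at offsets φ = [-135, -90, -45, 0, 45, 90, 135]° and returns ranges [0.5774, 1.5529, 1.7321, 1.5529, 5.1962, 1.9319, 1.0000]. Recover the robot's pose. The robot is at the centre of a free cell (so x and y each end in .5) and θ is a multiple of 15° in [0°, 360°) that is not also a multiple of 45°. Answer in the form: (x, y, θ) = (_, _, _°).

Enumerate (i+0.5, j+0.5, θ) over the 22 free cells and 16 admissible headings. For each, cast all 7 beams and compare to the given ranges.
  (1.5, 3.5, 285°): beam 2 = 0.5176 ≠ 1.5529 ✗
  (3.5, 1.5, 105°): beam 1 = 1.0000 ≠ 0.5774 ✗
  (5.5, 5.5, 240°): beam 1 = 0.5176 ≠ 0.5774 ✗
  …
  (5.5, 4.5, 165°): r_1=0.5774, r_2=1.5529, r_3=1.7321, r_4=1.5529, r_5=5.1962, r_6=1.9319, r_7=1.0000 — all match ✓
No second candidate reproduces the full scan.

(x, y, θ) = (5.5, 4.5, 165°)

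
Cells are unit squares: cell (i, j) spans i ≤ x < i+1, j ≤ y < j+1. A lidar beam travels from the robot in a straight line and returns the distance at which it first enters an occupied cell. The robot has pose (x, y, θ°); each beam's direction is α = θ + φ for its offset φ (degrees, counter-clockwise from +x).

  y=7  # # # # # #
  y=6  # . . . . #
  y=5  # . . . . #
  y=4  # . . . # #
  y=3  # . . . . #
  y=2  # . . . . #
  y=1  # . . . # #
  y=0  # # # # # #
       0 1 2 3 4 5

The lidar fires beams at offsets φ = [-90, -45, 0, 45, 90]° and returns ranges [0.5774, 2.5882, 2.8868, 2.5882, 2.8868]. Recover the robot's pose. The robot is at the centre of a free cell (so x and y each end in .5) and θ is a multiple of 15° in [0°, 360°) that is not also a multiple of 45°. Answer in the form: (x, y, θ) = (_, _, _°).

(x, y, θ) = (3.5, 4.5, 120°)

Candidates: 22 free-cell centres × 16 headings = 352 poses. Raycast each; keep the one whose scan matches to 4 dp.
  (4.5, 2.5, 75°): beam 1 = 0.5176 ≠ 0.5774 ✗
  (2.5, 2.5, 285°): beam 1 = 1.5529 ≠ 0.5774 ✗
  (4.5, 2.5, 105°): beam 1 = 0.5176 ≠ 0.5774 ✗
  …
  (3.5, 4.5, 120°): r_1=0.5774, r_2=2.5882, r_3=2.8868, r_4=2.5882, r_5=2.8868 — all match ✓
Only this pose fits every beam.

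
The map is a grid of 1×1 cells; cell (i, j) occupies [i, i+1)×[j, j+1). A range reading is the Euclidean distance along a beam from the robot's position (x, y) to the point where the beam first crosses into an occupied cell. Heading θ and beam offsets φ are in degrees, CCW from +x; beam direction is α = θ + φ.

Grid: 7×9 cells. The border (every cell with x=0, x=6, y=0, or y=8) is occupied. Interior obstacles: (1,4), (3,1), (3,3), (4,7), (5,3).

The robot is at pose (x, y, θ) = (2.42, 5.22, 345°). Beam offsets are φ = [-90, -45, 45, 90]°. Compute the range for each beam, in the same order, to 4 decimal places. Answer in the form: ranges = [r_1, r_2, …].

beam 1: φ=-90°, α=255°
  cosα=-0.2588 sinα=-0.9659 | (2,5) | tMaxX 1.6228 tMaxY 0.2278 | tΔX 3.8637 tΔY 1.0353
    t=0.2278 [y] (2,4)
    t=1.2630 [y] (2,3)
    t=1.6228 [x] (1,3)
    t=2.2983 [y] (1,2)
    t=3.3336 [y] (1,1)
    t=4.3689 [y] (1,0) — stop
  → r_1 = 4.3689
beam 2: φ=-45°, α=300°
  cosα=0.5000 sinα=-0.8660 | (2,5) | tMaxX 1.1600 tMaxY 0.2540 | tΔX 2.0000 tΔY 1.1547
    t=0.2540 [y] (2,4)
    t=1.1600 [x] (3,4)
    t=1.4087 [y] (3,3) — stop
  → r_2 = 1.4087
beam 3: φ=45°, α=30°
  cosα=0.8660 sinα=0.5000 | (2,5) | tMaxX 0.6697 tMaxY 1.5600 | tΔX 1.1547 tΔY 2.0000
    t=0.6697 [x] (3,5)
    t=1.5600 [y] (3,6)
    t=1.8244 [x] (4,6)
    t=2.9791 [x] (5,6)
    t=3.5600 [y] (5,7)
    t=4.1338 [x] (6,7) — stop
  → r_3 = 4.1338
beam 4: φ=90°, α=75°
  cosα=0.2588 sinα=0.9659 | (2,5) | tMaxX 2.2409 tMaxY 0.8075 | tΔX 3.8637 tΔY 1.0353
    t=0.8075 [y] (2,6)
    t=1.8428 [y] (2,7)
    t=2.2409 [x] (3,7)
    t=2.8781 [y] (3,8) — stop
  → r_4 = 2.8781

ranges = [4.3689, 1.4087, 4.1338, 2.8781]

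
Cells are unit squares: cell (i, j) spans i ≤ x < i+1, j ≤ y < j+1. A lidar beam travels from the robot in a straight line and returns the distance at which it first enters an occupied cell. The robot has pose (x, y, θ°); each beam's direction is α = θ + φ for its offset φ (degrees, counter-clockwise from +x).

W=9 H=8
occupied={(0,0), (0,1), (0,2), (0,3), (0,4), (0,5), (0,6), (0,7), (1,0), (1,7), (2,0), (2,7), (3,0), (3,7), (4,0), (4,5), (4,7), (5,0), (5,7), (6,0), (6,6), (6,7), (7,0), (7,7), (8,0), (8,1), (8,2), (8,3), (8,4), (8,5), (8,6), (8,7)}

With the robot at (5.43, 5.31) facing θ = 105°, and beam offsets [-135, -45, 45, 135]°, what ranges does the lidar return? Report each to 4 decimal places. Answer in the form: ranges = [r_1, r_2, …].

ranges = [2.9676, 1.1400, 0.4965, 4.9768]

beam 1: φ=-135°, α=330°
  dir = (cos 330°, sin 330°) = (0.8660, -0.5000); from cell (5,5)
  next x-line at t=0.6582, next y-line at t=0.6200; Δt_x=1.1547, Δt_y=2.0000
    y: enter (5,4) at t=0.6200
    x: enter (6,4) at t=0.6582
    x: enter (7,4) at t=1.8129
    y: enter (7,3) at t=2.6200
    x: enter (8,3) at t=2.9676 ← occupied
  → r_1 = 2.9676
beam 2: φ=-45°, α=60°
  dir = (cos 60°, sin 60°) = (0.5000, 0.8660); from cell (5,5)
  next x-line at t=1.1400, next y-line at t=0.7967; Δt_x=2.0000, Δt_y=1.1547
    y: enter (5,6) at t=0.7967
    x: enter (6,6) at t=1.1400 ← occupied
  → r_2 = 1.1400
beam 3: φ=45°, α=150°
  dir = (cos 150°, sin 150°) = (-0.8660, 0.5000); from cell (5,5)
  next x-line at t=0.4965, next y-line at t=1.3800; Δt_x=1.1547, Δt_y=2.0000
    x: enter (4,5) at t=0.4965 ← occupied
  → r_3 = 0.4965
beam 4: φ=135°, α=240°
  dir = (cos 240°, sin 240°) = (-0.5000, -0.8660); from cell (5,5)
  next x-line at t=0.8600, next y-line at t=0.3580; Δt_x=2.0000, Δt_y=1.1547
    y: enter (5,4) at t=0.3580
    x: enter (4,4) at t=0.8600
    y: enter (4,3) at t=1.5127
    y: enter (4,2) at t=2.6674
    x: enter (3,2) at t=2.8600
    y: enter (3,1) at t=3.8221
    x: enter (2,1) at t=4.8600
    y: enter (2,0) at t=4.9768 ← occupied
  → r_4 = 4.9768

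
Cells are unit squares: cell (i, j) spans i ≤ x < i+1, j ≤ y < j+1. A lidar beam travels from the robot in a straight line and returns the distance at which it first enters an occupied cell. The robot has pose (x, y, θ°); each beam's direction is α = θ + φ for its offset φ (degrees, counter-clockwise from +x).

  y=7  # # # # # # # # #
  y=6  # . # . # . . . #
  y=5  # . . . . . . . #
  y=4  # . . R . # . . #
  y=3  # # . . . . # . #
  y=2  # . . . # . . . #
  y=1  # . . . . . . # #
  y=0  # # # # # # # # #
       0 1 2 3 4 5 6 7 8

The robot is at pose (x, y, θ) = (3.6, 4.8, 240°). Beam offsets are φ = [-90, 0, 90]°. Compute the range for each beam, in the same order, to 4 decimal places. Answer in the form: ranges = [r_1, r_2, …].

beam 1: φ=-90°, α=150°
  cosα=-0.8660 sinα=0.5000 | (3,4) | tMaxX 0.6928 tMaxY 0.4000 | tΔX 1.1547 tΔY 2.0000
    t=0.4000 [y] (3,5)
    t=0.6928 [x] (2,5)
    t=1.8475 [x] (1,5)
    t=2.4000 [y] (1,6)
    t=3.0022 [x] (0,6) — stop
  → r_1 = 3.0022
beam 2: φ=0°, α=240°
  cosα=-0.5000 sinα=-0.8660 | (3,4) | tMaxX 1.2000 tMaxY 0.9238 | tΔX 2.0000 tΔY 1.1547
    t=0.9238 [y] (3,3)
    t=1.2000 [x] (2,3)
    t=2.0785 [y] (2,2)
    t=3.2000 [x] (1,2)
    t=3.2332 [y] (1,1)
    t=4.3879 [y] (1,0) — stop
  → r_2 = 4.3879
beam 3: φ=90°, α=330°
  cosα=0.8660 sinα=-0.5000 | (3,4) | tMaxX 0.4619 tMaxY 1.6000 | tΔX 1.1547 tΔY 2.0000
    t=0.4619 [x] (4,4)
    t=1.6000 [y] (4,3)
    t=1.6166 [x] (5,3)
    t=2.7713 [x] (6,3) — stop
  → r_3 = 2.7713

ranges = [3.0022, 4.3879, 2.7713]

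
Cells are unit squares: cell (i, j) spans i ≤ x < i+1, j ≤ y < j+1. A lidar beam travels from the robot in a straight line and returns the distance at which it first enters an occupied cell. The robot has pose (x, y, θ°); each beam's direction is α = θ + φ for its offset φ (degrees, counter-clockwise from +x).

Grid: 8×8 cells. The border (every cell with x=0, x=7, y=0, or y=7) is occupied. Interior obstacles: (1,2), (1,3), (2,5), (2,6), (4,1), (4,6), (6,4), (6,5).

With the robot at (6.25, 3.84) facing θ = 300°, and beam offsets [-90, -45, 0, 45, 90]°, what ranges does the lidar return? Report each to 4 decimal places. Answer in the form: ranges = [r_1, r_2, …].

beam 1: φ=-90°, α=210°
  d=(-0.8660,-0.5000)  start (6,3)  tX=0.2887 tY=1.6800  stride 1/|dx|=1.1547 1/|dy|=2.0000
    cross x-line → (5,3), t=0.2887
    cross x-line → (4,3), t=1.4434
    cross y-line → (4,2), t=1.6800
    cross x-line → (3,2), t=2.5981
    cross y-line → (3,1), t=3.6800
    cross x-line → (2,1), t=3.7528
    cross x-line → (1,1), t=4.9075
    cross y-line → (1,0), t=5.6800 (wall)
  → r_1 = 5.6800
beam 2: φ=-45°, α=255°
  d=(-0.2588,-0.9659)  start (6,3)  tX=0.9659 tY=0.8696  stride 1/|dx|=3.8637 1/|dy|=1.0353
    cross y-line → (6,2), t=0.8696
    cross x-line → (5,2), t=0.9659
    cross y-line → (5,1), t=1.9049
    cross y-line → (5,0), t=2.9402 (wall)
  → r_2 = 2.9402
beam 3: φ=0°, α=300°
  d=(0.5000,-0.8660)  start (6,3)  tX=1.5000 tY=0.9699  stride 1/|dx|=2.0000 1/|dy|=1.1547
    cross y-line → (6,2), t=0.9699
    cross x-line → (7,2), t=1.5000 (wall)
  → r_3 = 1.5000
beam 4: φ=45°, α=345°
  d=(0.9659,-0.2588)  start (6,3)  tX=0.7765 tY=3.2455  stride 1/|dx|=1.0353 1/|dy|=3.8637
    cross x-line → (7,3), t=0.7765 (wall)
  → r_4 = 0.7765
beam 5: φ=90°, α=30°
  d=(0.8660,0.5000)  start (6,3)  tX=0.8660 tY=0.3200  stride 1/|dx|=1.1547 1/|dy|=2.0000
    cross y-line → (6,4), t=0.3200 (wall)
  → r_5 = 0.3200

ranges = [5.6800, 2.9402, 1.5000, 0.7765, 0.3200]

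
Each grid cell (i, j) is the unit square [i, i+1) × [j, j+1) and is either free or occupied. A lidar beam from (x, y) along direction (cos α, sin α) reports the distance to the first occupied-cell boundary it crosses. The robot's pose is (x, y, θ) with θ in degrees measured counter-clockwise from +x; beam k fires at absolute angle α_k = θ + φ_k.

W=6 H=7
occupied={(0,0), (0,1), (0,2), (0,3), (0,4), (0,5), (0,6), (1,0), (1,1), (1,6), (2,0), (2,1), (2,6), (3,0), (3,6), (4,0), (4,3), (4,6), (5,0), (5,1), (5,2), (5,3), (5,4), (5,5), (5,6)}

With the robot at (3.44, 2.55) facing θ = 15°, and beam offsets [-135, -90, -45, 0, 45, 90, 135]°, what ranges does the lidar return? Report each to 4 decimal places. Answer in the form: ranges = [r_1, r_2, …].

ranges = [0.8800, 1.6047, 1.8013, 1.6150, 1.1200, 3.5717, 2.8175]

beam 1: φ=-135°, α=240°
  d=(-0.5000,-0.8660)  start (3,2)  tX=0.8800 tY=0.6351  stride 1/|dx|=2.0000 1/|dy|=1.1547
    cross y-line → (3,1), t=0.6351
    cross x-line → (2,1), t=0.8800 (wall)
  → r_1 = 0.8800
beam 2: φ=-90°, α=285°
  d=(0.2588,-0.9659)  start (3,2)  tX=2.1637 tY=0.5694  stride 1/|dx|=3.8637 1/|dy|=1.0353
    cross y-line → (3,1), t=0.5694
    cross y-line → (3,0), t=1.6047 (wall)
  → r_2 = 1.6047
beam 3: φ=-45°, α=330°
  d=(0.8660,-0.5000)  start (3,2)  tX=0.6466 tY=1.1000  stride 1/|dx|=1.1547 1/|dy|=2.0000
    cross x-line → (4,2), t=0.6466
    cross y-line → (4,1), t=1.1000
    cross x-line → (5,1), t=1.8013 (wall)
  → r_3 = 1.8013
beam 4: φ=0°, α=15°
  d=(0.9659,0.2588)  start (3,2)  tX=0.5798 tY=1.7387  stride 1/|dx|=1.0353 1/|dy|=3.8637
    cross x-line → (4,2), t=0.5798
    cross x-line → (5,2), t=1.6150 (wall)
  → r_4 = 1.6150
beam 5: φ=45°, α=60°
  d=(0.5000,0.8660)  start (3,2)  tX=1.1200 tY=0.5196  stride 1/|dx|=2.0000 1/|dy|=1.1547
    cross y-line → (3,3), t=0.5196
    cross x-line → (4,3), t=1.1200 (wall)
  → r_5 = 1.1200
beam 6: φ=90°, α=105°
  d=(-0.2588,0.9659)  start (3,2)  tX=1.7000 tY=0.4659  stride 1/|dx|=3.8637 1/|dy|=1.0353
    cross y-line → (3,3), t=0.4659
    cross y-line → (3,4), t=1.5012
    cross x-line → (2,4), t=1.7000
    cross y-line → (2,5), t=2.5364
    cross y-line → (2,6), t=3.5717 (wall)
  → r_6 = 3.5717
beam 7: φ=135°, α=150°
  d=(-0.8660,0.5000)  start (3,2)  tX=0.5081 tY=0.9000  stride 1/|dx|=1.1547 1/|dy|=2.0000
    cross x-line → (2,2), t=0.5081
    cross y-line → (2,3), t=0.9000
    cross x-line → (1,3), t=1.6628
    cross x-line → (0,3), t=2.8175 (wall)
  → r_7 = 2.8175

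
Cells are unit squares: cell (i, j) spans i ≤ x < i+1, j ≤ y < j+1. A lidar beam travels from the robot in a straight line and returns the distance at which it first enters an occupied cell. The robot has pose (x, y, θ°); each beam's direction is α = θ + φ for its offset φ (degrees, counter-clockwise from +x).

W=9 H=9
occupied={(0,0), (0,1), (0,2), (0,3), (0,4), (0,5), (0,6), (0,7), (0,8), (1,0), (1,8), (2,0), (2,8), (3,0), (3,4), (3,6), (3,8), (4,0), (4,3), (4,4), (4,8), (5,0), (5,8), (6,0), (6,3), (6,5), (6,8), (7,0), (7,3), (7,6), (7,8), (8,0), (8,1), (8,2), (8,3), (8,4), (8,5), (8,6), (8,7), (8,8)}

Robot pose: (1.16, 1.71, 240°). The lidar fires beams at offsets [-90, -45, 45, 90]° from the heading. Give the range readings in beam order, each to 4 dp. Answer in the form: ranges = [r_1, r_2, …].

beam 1: φ=-90°, α=150°
  cosα=-0.8660 sinα=0.5000 | (1,1) | tMaxX 0.1848 tMaxY 0.5800 | tΔX 1.1547 tΔY 2.0000
    t=0.1848 [x] (0,1) — stop
  → r_1 = 0.1848
beam 2: φ=-45°, α=195°
  cosα=-0.9659 sinα=-0.2588 | (1,1) | tMaxX 0.1656 tMaxY 2.7432 | tΔX 1.0353 tΔY 3.8637
    t=0.1656 [x] (0,1) — stop
  → r_2 = 0.1656
beam 3: φ=45°, α=285°
  cosα=0.2588 sinα=-0.9659 | (1,1) | tMaxX 3.2455 tMaxY 0.7350 | tΔX 3.8637 tΔY 1.0353
    t=0.7350 [y] (1,0) — stop
  → r_3 = 0.7350
beam 4: φ=90°, α=330°
  cosα=0.8660 sinα=-0.5000 | (1,1) | tMaxX 0.9699 tMaxY 1.4200 | tΔX 1.1547 tΔY 2.0000
    t=0.9699 [x] (2,1)
    t=1.4200 [y] (2,0) — stop
  → r_4 = 1.4200

ranges = [0.1848, 0.1656, 0.7350, 1.4200]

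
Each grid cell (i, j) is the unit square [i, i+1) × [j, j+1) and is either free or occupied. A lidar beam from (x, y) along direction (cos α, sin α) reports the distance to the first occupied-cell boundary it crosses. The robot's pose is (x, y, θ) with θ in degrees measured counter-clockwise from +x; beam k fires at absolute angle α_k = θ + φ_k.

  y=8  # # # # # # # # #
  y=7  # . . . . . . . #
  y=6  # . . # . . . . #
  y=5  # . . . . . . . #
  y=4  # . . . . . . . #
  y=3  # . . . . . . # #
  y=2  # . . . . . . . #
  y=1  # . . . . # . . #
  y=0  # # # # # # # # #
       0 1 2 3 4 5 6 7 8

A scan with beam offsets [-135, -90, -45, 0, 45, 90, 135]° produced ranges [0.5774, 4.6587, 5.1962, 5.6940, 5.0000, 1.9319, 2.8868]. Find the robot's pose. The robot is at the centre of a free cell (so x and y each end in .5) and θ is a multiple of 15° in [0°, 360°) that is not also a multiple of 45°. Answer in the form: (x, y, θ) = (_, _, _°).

The pose lattice has 46·16 = 736 candidates. Test each by forward raycasting.
  (3.5, 3.5, 165°): beam 1 = 5.1962 ≠ 0.5774 ✗
  (1.5, 3.5, 105°): beam 1 = 4.0415 ≠ 0.5774 ✗
  (2.5, 3.5, 165°): beam 1 = 6.3509 ≠ 0.5774 ✗
  (3.5, 4.5, 345°): beam 1 = 2.8868 ≠ 0.5774 ✗
  (2.5, 3.5, 240°): beam 1 = 4.6587 ≠ 0.5774 ✗
  …
  (6.5, 3.5, 165°): r_1=0.5774, r_2=4.6587, r_3=5.1962, r_4=5.6940, r_5=5.0000, r_6=1.9319, r_7=2.8868 — all match ✓
No second candidate reproduces the full scan.

(x, y, θ) = (6.5, 3.5, 165°)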